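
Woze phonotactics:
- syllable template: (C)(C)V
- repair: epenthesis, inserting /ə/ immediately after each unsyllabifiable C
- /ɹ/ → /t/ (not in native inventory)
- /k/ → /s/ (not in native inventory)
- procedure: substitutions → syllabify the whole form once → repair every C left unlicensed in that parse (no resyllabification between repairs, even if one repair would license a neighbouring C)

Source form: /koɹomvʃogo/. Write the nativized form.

sotoməvʃogo

Substitution: /k/ → /s/, /ɹ/ → /t/, giving /sotomvʃogo/.
Under (C)(C)V, the unsyllabifiable consonants are /m/ (no codas are permitted; onsets may contain at most 2 consonants).
Each unlicensed consonant becomes the onset of a new syllable: /m/ → /mə/.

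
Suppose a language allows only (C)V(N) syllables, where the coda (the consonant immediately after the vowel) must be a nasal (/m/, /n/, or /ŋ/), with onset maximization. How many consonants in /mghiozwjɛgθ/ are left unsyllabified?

6

The consonants /m/, /g/, /z/, /w/, /g/, /θ/ cannot be parsed into a legal (C)V(N) syllable (only a nasal (/m/, /n/, or /ŋ/) is licensed in coda position; onsets are limited to one consonant).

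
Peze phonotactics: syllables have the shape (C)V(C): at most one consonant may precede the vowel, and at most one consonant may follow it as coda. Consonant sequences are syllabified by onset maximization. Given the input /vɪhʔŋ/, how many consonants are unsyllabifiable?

Under (C)V(C), the unsyllabifiable consonants are /ʔ/, /ŋ/ (at most one coda consonant is licensed; onsets are limited to one consonant).

2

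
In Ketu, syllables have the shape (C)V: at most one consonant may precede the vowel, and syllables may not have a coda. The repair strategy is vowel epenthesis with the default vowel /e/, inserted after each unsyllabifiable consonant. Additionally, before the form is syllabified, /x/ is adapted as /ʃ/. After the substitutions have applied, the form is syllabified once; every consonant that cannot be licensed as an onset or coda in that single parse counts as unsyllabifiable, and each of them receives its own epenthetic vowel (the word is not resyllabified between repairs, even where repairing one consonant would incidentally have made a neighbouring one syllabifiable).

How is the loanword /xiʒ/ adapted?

Substitution: /x/ → /ʃ/, giving /ʃiʒ/.
The consonants /ʒ/ cannot be parsed into a legal (C)V syllable (no codas are permitted; onsets are limited to one consonant).
Inserting the epenthetic vowel yields /ʒ/ → /ʒe/.

ʃiʒe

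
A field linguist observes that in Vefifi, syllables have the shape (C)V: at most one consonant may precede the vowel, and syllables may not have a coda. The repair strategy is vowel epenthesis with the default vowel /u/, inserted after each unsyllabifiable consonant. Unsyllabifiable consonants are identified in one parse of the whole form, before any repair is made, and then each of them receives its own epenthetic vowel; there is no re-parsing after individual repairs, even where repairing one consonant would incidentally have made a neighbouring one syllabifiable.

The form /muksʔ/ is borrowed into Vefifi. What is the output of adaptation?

mukusuʔu

Syllabifying with onset maximization leaves /k/, /s/, /ʔ/ stranded (no codas are permitted; onsets are limited to one consonant).
Inserting the epenthetic vowel yields /k/ → /ku/, /s/ → /su/, /ʔ/ → /ʔu/.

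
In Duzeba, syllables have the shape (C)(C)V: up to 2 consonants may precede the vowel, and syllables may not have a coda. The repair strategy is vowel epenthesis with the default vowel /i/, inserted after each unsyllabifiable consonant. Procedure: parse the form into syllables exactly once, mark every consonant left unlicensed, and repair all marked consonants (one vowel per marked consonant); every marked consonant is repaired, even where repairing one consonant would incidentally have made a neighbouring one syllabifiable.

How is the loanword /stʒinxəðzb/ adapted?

sitʒinxəðizibi

Syllabifying with onset maximization leaves /s/, /ð/, /z/, /b/ stranded (no codas are permitted; onsets may contain at most 2 consonants).
Each unlicensed consonant becomes the onset of a new syllable: /s/ → /si/, /ð/ → /ði/, /z/ → /zi/, /b/ → /bi/.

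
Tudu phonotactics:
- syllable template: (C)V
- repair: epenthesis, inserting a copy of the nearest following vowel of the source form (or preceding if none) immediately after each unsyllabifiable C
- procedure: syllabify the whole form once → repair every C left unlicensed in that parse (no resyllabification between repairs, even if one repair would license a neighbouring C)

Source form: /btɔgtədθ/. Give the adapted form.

bɔtɔgətədəθə

Under (C)V, the unsyllabifiable consonants are /b/, /g/, /d/, /θ/ (no codas are permitted; onsets are limited to one consonant).
Epenthesis after each stranded consonant: /b/ → /bɔ/, /g/ → /gə/, /d/ → /də/, /θ/ → /θə/.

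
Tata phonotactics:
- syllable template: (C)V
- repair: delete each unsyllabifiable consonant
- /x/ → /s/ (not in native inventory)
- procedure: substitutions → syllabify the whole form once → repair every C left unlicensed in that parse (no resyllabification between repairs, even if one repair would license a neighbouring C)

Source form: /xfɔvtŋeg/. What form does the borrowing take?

Substitution: /x/ → /s/, giving /sfɔvtŋeg/.
Syllabifying with onset maximization leaves /s/, /v/, /t/, /g/ stranded (no codas are permitted; onsets are limited to one consonant).
Each unlicensed consonant is deleted: /s/, /v/, /t/, /g/.

fɔŋe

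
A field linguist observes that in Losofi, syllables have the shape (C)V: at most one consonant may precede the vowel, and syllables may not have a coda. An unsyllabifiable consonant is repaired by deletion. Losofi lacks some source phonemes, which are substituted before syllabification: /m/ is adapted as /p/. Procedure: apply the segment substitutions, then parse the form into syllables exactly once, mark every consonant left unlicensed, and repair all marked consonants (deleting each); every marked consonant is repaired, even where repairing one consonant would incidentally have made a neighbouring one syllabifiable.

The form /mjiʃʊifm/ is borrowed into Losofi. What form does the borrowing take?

jiʃʊi

Substitution: /m/ → /p/, giving /pjiʃʊifp/.
Under (C)V, the unsyllabifiable consonants are /p/, /f/, /p/ (no codas are permitted; onsets are limited to one consonant).
Deletion applies to /p/, /f/, /p/.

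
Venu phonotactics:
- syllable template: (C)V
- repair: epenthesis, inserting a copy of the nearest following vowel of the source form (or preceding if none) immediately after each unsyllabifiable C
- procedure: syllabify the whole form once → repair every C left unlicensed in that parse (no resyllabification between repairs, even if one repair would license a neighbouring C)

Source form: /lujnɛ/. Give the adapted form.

Under (C)V, the unsyllabifiable consonants are /j/ (no codas are permitted; onsets are limited to one consonant).
Each unlicensed consonant becomes the onset of a new syllable: /j/ → /jɛ/.

lujɛnɛ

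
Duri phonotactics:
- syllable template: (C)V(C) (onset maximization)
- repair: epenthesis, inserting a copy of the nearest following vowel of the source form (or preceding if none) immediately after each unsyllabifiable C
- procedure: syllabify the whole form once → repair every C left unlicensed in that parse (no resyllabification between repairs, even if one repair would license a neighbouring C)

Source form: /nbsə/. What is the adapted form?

The consonants /n/, /b/ cannot be parsed into a legal (C)V(C) syllable (at most one coda consonant is licensed; onsets are limited to one consonant).
Epenthesis after each stranded consonant: /n/ → /nə/, /b/ → /bə/.

nəbəsə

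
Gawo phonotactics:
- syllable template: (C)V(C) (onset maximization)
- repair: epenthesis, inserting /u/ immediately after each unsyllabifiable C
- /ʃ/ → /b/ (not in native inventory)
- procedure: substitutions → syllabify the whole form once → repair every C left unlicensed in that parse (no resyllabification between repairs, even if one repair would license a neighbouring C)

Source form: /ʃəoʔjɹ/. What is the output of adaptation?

Substitution: /ʃ/ → /b/, giving /bəoʔjɹ/.
Under (C)V(C), the unsyllabifiable consonants are /j/, /ɹ/ (at most one coda consonant is licensed; onsets are limited to one consonant).
Epenthesis after each stranded consonant: /j/ → /ju/, /ɹ/ → /ɹu/.

bəoʔjuɹu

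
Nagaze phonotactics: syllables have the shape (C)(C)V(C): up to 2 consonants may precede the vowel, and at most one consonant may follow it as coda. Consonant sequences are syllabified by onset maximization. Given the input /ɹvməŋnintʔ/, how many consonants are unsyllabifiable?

3

Under (C)(C)V(C), the unsyllabifiable consonants are /ɹ/, /t/, /ʔ/ (at most one coda consonant is licensed; onsets may contain at most 2 consonants).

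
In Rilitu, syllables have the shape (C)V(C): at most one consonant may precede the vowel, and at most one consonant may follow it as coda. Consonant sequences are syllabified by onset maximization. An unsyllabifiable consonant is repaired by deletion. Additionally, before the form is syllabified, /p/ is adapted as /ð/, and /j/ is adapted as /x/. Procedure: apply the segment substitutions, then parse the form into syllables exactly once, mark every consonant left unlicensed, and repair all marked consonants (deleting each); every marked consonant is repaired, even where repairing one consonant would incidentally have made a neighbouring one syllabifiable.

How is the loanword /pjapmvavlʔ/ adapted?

xaðvav

Substitution: /p/ → /ð/, /j/ → /x/, giving /ðxaðmvavlʔ/.
The consonants /ð/, /m/, /l/, /ʔ/ cannot be parsed into a legal (C)V(C) syllable (at most one coda consonant is licensed; onsets are limited to one consonant).
Deletion applies to /ð/, /m/, /l/, /ʔ/.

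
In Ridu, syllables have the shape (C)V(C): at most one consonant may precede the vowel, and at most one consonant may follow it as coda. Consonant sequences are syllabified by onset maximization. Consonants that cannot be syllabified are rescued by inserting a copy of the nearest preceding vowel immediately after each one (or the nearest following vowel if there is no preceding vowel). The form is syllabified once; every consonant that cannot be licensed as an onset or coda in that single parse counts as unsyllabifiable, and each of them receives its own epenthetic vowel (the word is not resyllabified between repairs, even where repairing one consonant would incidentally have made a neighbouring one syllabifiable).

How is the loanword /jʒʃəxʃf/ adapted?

jəʒəʃəxʃəfə

Under (C)V(C), the unsyllabifiable consonants are /j/, /ʒ/, /ʃ/, /f/ (at most one coda consonant is licensed; onsets are limited to one consonant).
Epenthesis after each stranded consonant: /j/ → /jə/, /ʒ/ → /ʒə/, /ʃ/ → /ʃə/, /f/ → /fə/.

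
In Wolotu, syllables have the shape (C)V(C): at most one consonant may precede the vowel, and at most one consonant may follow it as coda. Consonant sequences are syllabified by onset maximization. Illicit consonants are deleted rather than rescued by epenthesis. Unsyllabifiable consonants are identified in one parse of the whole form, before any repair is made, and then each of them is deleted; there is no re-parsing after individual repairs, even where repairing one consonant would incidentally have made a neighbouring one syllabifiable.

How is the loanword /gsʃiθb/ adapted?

ʃiθ

Syllabifying with onset maximization leaves /g/, /s/, /b/ stranded (at most one coda consonant is licensed; onsets are limited to one consonant).
Deleting the stranded consonants removes /g/, /s/, /b/.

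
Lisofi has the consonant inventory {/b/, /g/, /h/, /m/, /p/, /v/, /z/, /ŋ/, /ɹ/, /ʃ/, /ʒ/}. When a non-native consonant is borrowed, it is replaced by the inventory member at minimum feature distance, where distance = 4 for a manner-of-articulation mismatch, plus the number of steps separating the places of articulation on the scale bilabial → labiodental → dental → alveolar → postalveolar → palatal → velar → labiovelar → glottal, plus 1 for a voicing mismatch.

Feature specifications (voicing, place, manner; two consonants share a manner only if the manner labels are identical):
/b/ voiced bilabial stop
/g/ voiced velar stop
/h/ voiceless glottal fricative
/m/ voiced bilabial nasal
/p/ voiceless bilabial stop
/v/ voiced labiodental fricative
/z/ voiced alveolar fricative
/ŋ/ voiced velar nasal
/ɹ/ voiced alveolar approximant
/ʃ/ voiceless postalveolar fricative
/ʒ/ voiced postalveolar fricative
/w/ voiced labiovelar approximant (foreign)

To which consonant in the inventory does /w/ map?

/ɹ/ is closest: same manner (approximant), place distance 4 (labiovelar→alveolar), same voicing; total 4. Next closest is /g/ at distance 5.

ɹ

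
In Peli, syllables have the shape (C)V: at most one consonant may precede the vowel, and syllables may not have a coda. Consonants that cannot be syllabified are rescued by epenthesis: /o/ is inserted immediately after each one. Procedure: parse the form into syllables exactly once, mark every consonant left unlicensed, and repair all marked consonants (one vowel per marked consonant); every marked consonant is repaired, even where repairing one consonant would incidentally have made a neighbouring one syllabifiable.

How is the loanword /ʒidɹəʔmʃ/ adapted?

Under (C)V, the unsyllabifiable consonants are /d/, /ʔ/, /m/, /ʃ/ (no codas are permitted; onsets are limited to one consonant).
Each unlicensed consonant becomes the onset of a new syllable: /d/ → /do/, /ʔ/ → /ʔo/, /m/ → /mo/, /ʃ/ → /ʃo/.

ʒidoɹəʔomoʃo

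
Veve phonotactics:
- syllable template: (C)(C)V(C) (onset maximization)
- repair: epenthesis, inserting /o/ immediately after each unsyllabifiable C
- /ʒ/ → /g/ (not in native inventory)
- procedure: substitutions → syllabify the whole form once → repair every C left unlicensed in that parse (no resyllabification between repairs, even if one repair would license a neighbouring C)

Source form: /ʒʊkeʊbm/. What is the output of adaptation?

gʊkeʊbmo

Substitution: /ʒ/ → /g/, giving /gʊkeʊbm/.
The consonants /m/ cannot be parsed into a legal (C)(C)V(C) syllable (at most one coda consonant is licensed; onsets may contain at most 2 consonants).
Inserting the epenthetic vowel yields /m/ → /mo/.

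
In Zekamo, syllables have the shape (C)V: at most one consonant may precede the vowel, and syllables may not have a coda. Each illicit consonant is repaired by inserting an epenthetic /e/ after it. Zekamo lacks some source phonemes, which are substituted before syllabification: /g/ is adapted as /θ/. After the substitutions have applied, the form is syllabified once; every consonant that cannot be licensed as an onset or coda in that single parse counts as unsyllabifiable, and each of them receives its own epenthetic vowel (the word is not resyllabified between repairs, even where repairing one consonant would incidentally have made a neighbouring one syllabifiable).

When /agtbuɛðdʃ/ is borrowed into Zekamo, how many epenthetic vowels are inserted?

5

After substitution the input is /aθtbuɛðdʃ/.
The unsyllabifiable consonants are /θ/, /t/, /ð/, /d/, /ʃ/; each receives one epenthetic vowel.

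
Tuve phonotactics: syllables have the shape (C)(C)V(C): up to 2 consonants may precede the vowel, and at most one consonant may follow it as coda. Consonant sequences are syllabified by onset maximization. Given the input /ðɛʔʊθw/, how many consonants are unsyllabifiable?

1

Syllabifying with onset maximization leaves /w/ stranded (at most one coda consonant is licensed; onsets may contain at most 2 consonants).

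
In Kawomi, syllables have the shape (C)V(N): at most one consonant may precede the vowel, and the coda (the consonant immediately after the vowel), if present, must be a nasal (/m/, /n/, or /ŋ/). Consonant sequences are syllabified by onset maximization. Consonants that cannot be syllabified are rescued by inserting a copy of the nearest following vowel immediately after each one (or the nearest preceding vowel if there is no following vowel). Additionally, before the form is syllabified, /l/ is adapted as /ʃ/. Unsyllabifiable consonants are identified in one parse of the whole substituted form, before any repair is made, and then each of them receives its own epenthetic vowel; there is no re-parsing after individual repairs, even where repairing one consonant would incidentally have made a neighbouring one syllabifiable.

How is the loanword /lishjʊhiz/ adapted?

Substitution: /l/ → /ʃ/, giving /ʃishjʊhiz/.
Under (C)V(N), the unsyllabifiable consonants are /s/, /h/, /z/ (only a nasal (/m/, /n/, or /ŋ/) is licensed in coda position; onsets are limited to one consonant).
Inserting the epenthetic vowel yields /s/ → /sʊ/, /h/ → /hʊ/, /z/ → /zi/.

ʃisʊhʊjʊhizi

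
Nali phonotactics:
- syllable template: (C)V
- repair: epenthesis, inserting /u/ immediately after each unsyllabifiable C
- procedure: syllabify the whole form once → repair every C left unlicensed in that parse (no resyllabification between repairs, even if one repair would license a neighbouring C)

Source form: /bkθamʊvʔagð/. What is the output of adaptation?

bukuθamʊvuʔaguðu

The consonants /b/, /k/, /v/, /g/, /ð/ cannot be parsed into a legal (C)V syllable (no codas are permitted; onsets are limited to one consonant).
Each unlicensed consonant becomes the onset of a new syllable: /b/ → /bu/, /k/ → /ku/, /v/ → /vu/, /g/ → /gu/, /ð/ → /ðu/.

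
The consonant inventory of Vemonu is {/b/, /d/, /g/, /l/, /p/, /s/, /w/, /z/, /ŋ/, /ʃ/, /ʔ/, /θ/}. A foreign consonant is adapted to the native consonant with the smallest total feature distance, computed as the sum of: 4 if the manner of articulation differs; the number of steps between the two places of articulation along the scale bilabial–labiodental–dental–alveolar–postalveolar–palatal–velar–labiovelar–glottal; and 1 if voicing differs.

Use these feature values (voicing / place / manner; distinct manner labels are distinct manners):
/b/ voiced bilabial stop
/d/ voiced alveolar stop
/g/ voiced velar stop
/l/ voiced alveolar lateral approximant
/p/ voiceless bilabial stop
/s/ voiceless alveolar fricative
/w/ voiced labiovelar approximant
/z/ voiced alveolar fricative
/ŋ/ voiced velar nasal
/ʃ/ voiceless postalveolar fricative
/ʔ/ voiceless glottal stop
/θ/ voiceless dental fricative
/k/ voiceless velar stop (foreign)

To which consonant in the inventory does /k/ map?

g

/g/ is closest: same manner (stop), place distance 0 (velar→velar), voicing differs (+1); total 1. Next closest is /ʔ/ at distance 2.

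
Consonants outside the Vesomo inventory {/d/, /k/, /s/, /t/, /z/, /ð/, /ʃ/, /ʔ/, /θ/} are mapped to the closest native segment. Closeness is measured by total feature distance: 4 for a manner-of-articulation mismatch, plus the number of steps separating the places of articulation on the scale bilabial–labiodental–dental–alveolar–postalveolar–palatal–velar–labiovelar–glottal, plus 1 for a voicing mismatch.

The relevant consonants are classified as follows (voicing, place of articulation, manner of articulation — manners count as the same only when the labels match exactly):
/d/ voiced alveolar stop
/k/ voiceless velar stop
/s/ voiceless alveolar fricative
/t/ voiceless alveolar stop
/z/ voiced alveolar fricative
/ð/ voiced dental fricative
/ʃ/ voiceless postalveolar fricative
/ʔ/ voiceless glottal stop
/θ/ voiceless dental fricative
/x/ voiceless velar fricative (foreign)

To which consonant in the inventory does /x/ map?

/ʃ/ is closest: same manner (fricative), place distance 2 (velar→postalveolar), same voicing; total 2. Next closest is /s/ at distance 3.

ʃ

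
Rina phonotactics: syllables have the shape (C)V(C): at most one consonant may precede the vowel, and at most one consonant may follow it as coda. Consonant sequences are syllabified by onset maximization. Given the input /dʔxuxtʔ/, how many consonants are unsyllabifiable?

Under (C)V(C), the unsyllabifiable consonants are /d/, /ʔ/, /t/, /ʔ/ (at most one coda consonant is licensed; onsets are limited to one consonant).

4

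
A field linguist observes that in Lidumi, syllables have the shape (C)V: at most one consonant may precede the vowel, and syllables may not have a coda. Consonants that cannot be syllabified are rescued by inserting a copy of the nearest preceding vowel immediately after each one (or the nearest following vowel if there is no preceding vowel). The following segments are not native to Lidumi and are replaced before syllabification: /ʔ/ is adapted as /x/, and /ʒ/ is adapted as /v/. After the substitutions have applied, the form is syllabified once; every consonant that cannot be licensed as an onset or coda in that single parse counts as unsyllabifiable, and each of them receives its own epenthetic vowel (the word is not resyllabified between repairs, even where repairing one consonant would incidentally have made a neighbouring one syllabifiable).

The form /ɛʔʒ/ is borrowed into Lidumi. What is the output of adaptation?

Substitution: /ʔ/ → /x/, /ʒ/ → /v/, giving /ɛxv/.
Under (C)V, the unsyllabifiable consonants are /x/, /v/ (no codas are permitted; onsets are limited to one consonant).
Epenthesis after each stranded consonant: /x/ → /xɛ/, /v/ → /vɛ/.

ɛxɛvɛ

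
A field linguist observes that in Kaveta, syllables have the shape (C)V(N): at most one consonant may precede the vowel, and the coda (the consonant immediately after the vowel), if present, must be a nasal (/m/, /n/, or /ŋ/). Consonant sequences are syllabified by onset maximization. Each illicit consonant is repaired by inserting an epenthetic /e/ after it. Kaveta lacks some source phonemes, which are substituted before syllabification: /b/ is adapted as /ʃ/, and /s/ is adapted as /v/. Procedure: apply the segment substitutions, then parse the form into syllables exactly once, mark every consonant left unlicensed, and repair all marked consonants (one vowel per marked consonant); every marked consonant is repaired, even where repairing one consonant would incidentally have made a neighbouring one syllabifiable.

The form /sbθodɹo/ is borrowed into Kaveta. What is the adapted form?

Substitution: /s/ → /v/, /b/ → /ʃ/, giving /vʃθodɹo/.
Under (C)V(N), the unsyllabifiable consonants are /v/, /ʃ/, /d/ (only a nasal (/m/, /n/, or /ŋ/) is licensed in coda position; onsets are limited to one consonant).
Inserting the epenthetic vowel yields /v/ → /ve/, /ʃ/ → /ʃe/, /d/ → /de/.

veʃeθodeɹo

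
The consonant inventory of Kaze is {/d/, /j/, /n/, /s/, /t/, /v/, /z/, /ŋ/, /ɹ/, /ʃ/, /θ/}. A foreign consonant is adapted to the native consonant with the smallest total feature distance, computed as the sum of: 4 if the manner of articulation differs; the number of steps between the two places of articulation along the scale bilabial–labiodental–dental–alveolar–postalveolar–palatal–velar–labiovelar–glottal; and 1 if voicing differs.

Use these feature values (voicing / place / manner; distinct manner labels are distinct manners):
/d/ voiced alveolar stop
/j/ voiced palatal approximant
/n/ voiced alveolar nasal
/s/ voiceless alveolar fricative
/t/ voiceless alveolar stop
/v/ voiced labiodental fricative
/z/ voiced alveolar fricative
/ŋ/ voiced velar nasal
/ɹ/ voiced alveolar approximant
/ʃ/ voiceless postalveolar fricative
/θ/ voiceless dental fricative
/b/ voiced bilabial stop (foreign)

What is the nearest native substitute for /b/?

d

/d/ is closest: same manner (stop), place distance 3 (bilabial→alveolar), same voicing; total 3. Next closest is /t/ at distance 4.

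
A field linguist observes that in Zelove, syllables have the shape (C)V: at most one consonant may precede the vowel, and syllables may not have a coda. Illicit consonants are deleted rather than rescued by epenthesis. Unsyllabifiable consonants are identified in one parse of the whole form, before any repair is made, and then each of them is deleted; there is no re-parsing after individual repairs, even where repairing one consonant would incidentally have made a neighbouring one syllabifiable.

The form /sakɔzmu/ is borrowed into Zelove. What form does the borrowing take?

sakɔmu

The consonants /z/ cannot be parsed into a legal (C)V syllable (no codas are permitted; onsets are limited to one consonant).
Deleting the stranded consonants removes /z/.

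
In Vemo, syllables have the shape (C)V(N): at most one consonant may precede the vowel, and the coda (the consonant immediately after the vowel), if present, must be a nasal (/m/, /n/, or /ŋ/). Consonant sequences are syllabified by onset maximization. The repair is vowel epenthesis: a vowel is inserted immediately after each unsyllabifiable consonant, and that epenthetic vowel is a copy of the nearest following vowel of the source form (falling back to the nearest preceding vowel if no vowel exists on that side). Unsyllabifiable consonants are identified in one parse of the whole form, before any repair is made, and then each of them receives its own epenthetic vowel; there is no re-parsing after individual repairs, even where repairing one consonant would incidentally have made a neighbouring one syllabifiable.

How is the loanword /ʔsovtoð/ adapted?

The consonants /ʔ/, /v/, /ð/ cannot be parsed into a legal (C)V(N) syllable (only a nasal (/m/, /n/, or /ŋ/) is licensed in coda position; onsets are limited to one consonant).
Epenthesis after each stranded consonant: /ʔ/ → /ʔo/, /v/ → /vo/, /ð/ → /ðo/.

ʔosovotoðo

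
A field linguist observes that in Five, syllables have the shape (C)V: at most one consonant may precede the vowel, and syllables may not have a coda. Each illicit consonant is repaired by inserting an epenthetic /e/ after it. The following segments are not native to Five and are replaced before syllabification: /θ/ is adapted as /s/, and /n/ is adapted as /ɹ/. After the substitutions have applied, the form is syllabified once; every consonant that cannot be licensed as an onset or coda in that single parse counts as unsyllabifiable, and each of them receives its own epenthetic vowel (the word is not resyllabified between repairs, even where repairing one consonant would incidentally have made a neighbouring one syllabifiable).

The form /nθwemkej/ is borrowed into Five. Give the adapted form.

Substitution: /n/ → /ɹ/, /θ/ → /s/, giving /ɹswemkej/.
Syllabifying with onset maximization leaves /ɹ/, /s/, /m/, /j/ stranded (no codas are permitted; onsets are limited to one consonant).
Each unlicensed consonant becomes the onset of a new syllable: /ɹ/ → /ɹe/, /s/ → /se/, /m/ → /me/, /j/ → /je/.

ɹesewemekeje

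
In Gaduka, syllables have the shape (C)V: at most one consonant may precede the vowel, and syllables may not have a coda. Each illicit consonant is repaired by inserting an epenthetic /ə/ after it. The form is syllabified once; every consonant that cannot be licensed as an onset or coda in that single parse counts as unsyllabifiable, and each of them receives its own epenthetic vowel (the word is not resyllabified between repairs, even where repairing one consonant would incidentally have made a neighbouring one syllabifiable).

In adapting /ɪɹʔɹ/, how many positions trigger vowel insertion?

The unsyllabifiable consonants are /ɹ/, /ʔ/, /ɹ/; each receives one epenthetic vowel.

3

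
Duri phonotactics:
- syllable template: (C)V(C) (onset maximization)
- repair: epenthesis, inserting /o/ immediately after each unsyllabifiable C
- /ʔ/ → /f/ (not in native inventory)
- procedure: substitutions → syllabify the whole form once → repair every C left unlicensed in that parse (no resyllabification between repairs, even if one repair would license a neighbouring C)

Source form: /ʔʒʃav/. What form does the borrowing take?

foʒoʃav

Substitution: /ʔ/ → /f/, giving /fʒʃav/.
Under (C)V(C), the unsyllabifiable consonants are /f/, /ʒ/ (at most one coda consonant is licensed; onsets are limited to one consonant).
Inserting the epenthetic vowel yields /f/ → /fo/, /ʒ/ → /ʒo/.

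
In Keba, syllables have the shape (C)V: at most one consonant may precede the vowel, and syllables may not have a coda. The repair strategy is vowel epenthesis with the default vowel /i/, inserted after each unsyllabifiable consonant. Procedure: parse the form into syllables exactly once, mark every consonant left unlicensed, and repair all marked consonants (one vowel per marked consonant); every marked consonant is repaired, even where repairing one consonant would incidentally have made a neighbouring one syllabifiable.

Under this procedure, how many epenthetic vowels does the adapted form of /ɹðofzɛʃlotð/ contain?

5

The unsyllabifiable consonants are /ɹ/, /f/, /ʃ/, /t/, /ð/; each receives one epenthetic vowel.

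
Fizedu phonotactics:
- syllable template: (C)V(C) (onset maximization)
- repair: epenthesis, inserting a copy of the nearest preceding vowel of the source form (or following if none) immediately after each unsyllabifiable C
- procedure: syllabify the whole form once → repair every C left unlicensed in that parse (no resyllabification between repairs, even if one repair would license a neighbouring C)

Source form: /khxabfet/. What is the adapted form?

The consonants /k/, /h/ cannot be parsed into a legal (C)V(C) syllable (at most one coda consonant is licensed; onsets are limited to one consonant).
Inserting the epenthetic vowel yields /k/ → /ka/, /h/ → /ha/.

kahaxabfet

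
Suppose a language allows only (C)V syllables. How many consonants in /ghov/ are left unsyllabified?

2

Syllabifying with onset maximization leaves /g/, /v/ stranded (no codas are permitted; onsets are limited to one consonant).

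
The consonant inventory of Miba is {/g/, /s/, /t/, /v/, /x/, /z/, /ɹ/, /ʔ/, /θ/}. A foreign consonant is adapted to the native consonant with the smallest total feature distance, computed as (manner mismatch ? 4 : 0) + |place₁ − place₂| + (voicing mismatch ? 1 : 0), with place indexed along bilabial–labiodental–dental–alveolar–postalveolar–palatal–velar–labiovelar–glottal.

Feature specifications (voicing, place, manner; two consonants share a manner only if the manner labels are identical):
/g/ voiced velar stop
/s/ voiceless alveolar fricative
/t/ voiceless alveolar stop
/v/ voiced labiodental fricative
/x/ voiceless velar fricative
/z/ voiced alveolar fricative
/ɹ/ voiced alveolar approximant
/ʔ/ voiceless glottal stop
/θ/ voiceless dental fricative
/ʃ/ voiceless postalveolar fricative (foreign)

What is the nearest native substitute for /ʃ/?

/s/ is closest: same manner (fricative), place distance 1 (postalveolar→alveolar), same voicing; total 1. Next closest is /x/ at distance 2.

s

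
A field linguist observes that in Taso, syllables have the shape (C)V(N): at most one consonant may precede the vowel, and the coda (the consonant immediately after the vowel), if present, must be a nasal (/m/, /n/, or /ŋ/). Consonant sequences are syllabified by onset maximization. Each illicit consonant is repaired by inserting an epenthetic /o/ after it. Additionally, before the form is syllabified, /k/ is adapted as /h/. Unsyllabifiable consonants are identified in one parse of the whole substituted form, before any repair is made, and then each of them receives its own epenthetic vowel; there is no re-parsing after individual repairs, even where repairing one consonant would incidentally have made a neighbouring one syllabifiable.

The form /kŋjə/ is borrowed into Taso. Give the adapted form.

hoŋojə

Substitution: /k/ → /h/, giving /hŋjə/.
The consonants /h/, /ŋ/ cannot be parsed into a legal (C)V(N) syllable (only a nasal (/m/, /n/, or /ŋ/) is licensed in coda position; onsets are limited to one consonant).
Epenthesis after each stranded consonant: /h/ → /ho/, /ŋ/ → /ŋo/.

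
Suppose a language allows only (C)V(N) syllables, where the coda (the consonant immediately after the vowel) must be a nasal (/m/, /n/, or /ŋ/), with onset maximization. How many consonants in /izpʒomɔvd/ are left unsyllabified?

4

The consonants /z/, /p/, /v/, /d/ cannot be parsed into a legal (C)V(N) syllable (only a nasal (/m/, /n/, or /ŋ/) is licensed in coda position; onsets are limited to one consonant).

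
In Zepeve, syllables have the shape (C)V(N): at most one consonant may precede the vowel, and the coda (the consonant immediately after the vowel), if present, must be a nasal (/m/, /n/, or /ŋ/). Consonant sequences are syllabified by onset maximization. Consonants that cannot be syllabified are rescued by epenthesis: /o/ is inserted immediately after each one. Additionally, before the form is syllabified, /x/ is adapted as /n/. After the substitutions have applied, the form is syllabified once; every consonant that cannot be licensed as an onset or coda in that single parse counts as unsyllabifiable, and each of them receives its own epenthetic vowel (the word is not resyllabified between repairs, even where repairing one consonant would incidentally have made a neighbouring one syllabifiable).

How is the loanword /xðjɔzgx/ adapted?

noðojɔzogono

Substitution: /x/ → /n/, giving /nðjɔzgn/.
Under (C)V(N), the unsyllabifiable consonants are /n/, /ð/, /z/, /g/, /n/ (only a nasal (/m/, /n/, or /ŋ/) is licensed in coda position; onsets are limited to one consonant).
Each unlicensed consonant becomes the onset of a new syllable: /n/ → /no/, /ð/ → /ðo/, /z/ → /zo/, /g/ → /go/, /n/ → /no/.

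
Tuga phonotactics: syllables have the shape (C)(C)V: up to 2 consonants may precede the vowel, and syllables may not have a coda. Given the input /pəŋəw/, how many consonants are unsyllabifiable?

1

The consonants /w/ cannot be parsed into a legal (C)(C)V syllable (no codas are permitted; onsets may contain at most 2 consonants).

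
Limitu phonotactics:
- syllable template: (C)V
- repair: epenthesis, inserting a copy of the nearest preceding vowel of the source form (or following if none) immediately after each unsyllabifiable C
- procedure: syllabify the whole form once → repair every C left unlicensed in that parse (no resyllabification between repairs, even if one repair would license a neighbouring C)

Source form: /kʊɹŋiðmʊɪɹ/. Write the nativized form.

kʊɹʊŋiðimʊɪɹɪ

The consonants /ɹ/, /ð/, /ɹ/ cannot be parsed into a legal (C)V syllable (no codas are permitted; onsets are limited to one consonant).
Epenthesis after each stranded consonant: /ɹ/ → /ɹʊ/, /ð/ → /ði/, /ɹ/ → /ɹɪ/.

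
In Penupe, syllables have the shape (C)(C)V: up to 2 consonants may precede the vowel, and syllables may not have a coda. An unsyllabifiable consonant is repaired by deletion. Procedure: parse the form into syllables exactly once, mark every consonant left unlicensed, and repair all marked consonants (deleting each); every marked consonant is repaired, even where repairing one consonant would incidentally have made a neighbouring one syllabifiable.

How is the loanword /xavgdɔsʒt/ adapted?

xagdɔ

Syllabifying with onset maximization leaves /v/, /s/, /ʒ/, /t/ stranded (no codas are permitted; onsets may contain at most 2 consonants).
Deletion applies to /v/, /s/, /ʒ/, /t/.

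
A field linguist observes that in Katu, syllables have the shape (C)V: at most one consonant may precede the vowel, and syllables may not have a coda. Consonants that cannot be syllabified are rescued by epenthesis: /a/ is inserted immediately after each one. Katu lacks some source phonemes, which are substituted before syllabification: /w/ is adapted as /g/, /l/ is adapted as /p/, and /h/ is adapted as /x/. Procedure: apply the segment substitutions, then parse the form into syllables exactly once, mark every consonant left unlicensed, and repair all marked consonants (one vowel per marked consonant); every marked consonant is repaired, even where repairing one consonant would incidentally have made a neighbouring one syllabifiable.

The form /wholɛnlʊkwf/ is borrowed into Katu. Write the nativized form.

Substitution: /w/ → /g/, /h/ → /x/, /l/ → /p/, giving /gxopɛnpʊkgf/.
Syllabifying with onset maximization leaves /g/, /n/, /k/, /g/, /f/ stranded (no codas are permitted; onsets are limited to one consonant).
Inserting the epenthetic vowel yields /g/ → /ga/, /n/ → /na/, /k/ → /ka/, /g/ → /ga/, /f/ → /fa/.

gaxopɛnapʊkagafa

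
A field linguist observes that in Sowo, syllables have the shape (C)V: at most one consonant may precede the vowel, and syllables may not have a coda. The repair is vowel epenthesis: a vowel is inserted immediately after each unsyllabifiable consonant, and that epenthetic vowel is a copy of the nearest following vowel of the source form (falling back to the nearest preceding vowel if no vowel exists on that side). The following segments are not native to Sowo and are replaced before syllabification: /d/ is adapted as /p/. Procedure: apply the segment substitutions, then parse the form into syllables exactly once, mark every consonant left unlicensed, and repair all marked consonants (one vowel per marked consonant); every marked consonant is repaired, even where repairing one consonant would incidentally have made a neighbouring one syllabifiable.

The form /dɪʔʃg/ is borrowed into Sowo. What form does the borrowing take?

Substitution: /d/ → /p/, giving /pɪʔʃg/.
Under (C)V, the unsyllabifiable consonants are /ʔ/, /ʃ/, /g/ (no codas are permitted; onsets are limited to one consonant).
Each unlicensed consonant becomes the onset of a new syllable: /ʔ/ → /ʔɪ/, /ʃ/ → /ʃɪ/, /g/ → /gɪ/.

pɪʔɪʃɪgɪ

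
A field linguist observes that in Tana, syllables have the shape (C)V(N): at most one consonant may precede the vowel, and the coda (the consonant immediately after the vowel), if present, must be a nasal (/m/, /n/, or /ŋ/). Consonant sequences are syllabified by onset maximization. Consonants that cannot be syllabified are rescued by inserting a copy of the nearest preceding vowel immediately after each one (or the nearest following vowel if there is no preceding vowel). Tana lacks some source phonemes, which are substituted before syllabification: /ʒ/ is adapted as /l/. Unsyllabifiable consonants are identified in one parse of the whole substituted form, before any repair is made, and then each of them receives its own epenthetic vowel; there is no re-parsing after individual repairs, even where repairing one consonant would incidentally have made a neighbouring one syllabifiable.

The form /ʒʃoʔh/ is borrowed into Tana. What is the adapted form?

loʃoʔoho

Substitution: /ʒ/ → /l/, giving /lʃoʔh/.
The consonants /l/, /ʔ/, /h/ cannot be parsed into a legal (C)V(N) syllable (only a nasal (/m/, /n/, or /ŋ/) is licensed in coda position; onsets are limited to one consonant).
Each unlicensed consonant becomes the onset of a new syllable: /l/ → /lo/, /ʔ/ → /ʔo/, /h/ → /ho/.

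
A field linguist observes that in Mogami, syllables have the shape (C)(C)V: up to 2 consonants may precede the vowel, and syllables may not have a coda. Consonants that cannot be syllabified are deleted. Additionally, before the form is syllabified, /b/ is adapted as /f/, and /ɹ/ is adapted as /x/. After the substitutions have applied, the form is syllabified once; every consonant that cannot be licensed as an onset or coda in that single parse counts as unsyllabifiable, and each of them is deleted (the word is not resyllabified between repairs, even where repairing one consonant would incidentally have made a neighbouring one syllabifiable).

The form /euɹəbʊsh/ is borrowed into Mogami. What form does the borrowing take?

Substitution: /ɹ/ → /x/, /b/ → /f/, giving /euxəfʊsh/.
Under (C)(C)V, the unsyllabifiable consonants are /s/, /h/ (no codas are permitted; onsets may contain at most 2 consonants).
Deletion applies to /s/, /h/.

euxəfʊ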